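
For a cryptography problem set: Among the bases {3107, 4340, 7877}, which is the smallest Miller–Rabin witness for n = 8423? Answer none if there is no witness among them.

n − 1 = 8422 = 2^1 · 4211, so s = 1 and d = 4211.
Base 3107: x_0 = 3107^4211 mod 8423 = 8422. x_0 = 8422 ≡ −1, so 3107 is not a witness.
Base 4340: x_0 = 4340^4211 mod 8423 = 1. x_0 = 1, so 4340 is not a witness.
Base 7877: x_0 = 7877^4211 mod 8423 = 1. x_0 = 1, so 7877 is not a witness.
No listed base is a witness for 8423.

none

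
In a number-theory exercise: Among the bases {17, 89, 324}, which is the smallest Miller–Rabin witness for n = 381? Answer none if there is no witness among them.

n − 1 = 380 = 2^2 · 95, so s = 2 and d = 95.
Base 17: x_0 = 17^95 mod 381 = 242. x_0 is neither 1 nor 380, so continue squaring. x_1 = 242^2 mod 381 = 271. Reached i = s−1 = 1 without hitting −1: 17 is a Miller–Rabin witness and 381 is composite.
Base 89: x_0 = 89^95 mod 381 = 320. x_0 is neither 1 nor 380, so continue squaring. x_1 = 320^2 mod 381 = 292. Reached i = s−1 = 1 without hitting −1: 89 is a Miller–Rabin witness and 381 is composite.
Base 324: x_0 = 324^95 mod 381 = 18. x_0 is neither 1 nor 380, so continue squaring. x_1 = 18^2 mod 381 = 324. Reached i = s−1 = 1 without hitting −1: 324 is a Miller–Rabin witness and 381 is composite.
The smallest witness among the given bases is 17.

17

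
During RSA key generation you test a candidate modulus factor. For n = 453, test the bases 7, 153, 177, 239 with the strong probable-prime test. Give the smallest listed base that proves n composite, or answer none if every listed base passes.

7

n − 1 = 452 = 2^2 · 113, so s = 2 and d = 113.
Base 7: x_0 = 7^113 mod 453 = 163. x_0 is neither 1 nor 452, so continue squaring. x_1 = 163^2 mod 453 = 295. Reached i = s−1 = 1 without hitting −1: 7 is a Miller–Rabin witness and 453 is composite.
Base 153: x_0 = 153^113 mod 453 = 105. x_0 is neither 1 nor 452, so continue squaring. x_1 = 105^2 mod 453 = 153. Reached i = s−1 = 1 without hitting −1: 153 is a Miller–Rabin witness and 453 is composite.
Base 177: x_0 = 177^113 mod 453 = 27. x_0 is neither 1 nor 452, so continue squaring. x_1 = 27^2 mod 453 = 276. Reached i = s−1 = 1 without hitting −1: 177 is a Miller–Rabin witness and 453 is composite.
Base 239: x_0 = 239^113 mod 453 = 338. x_0 is neither 1 nor 452, so continue squaring. x_1 = 338^2 mod 453 = 88. Reached i = s−1 = 1 without hitting −1: 239 is a Miller–Rabin witness and 453 is composite.
The smallest witness among the given bases is 7.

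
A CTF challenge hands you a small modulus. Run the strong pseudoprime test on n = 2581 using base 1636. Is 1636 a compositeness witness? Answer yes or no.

no

n − 1 = 2580 = 2^2 · 645, so s = 2 and d = 645.
x_0 = 1636^645 mod 2581 = 1636.
x_0 is neither 1 nor 2580, so continue squaring.
x_1 = 1636^2 mod 2581 = 2580.
x_1 ≡ −1, so 1636 is not a witness.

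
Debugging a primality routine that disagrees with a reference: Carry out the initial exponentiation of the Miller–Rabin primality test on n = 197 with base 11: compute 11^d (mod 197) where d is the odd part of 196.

183

n − 1 = 196 = 2^2 · 49, so s = 2 and d = 49.
11^49 mod 197 = 183.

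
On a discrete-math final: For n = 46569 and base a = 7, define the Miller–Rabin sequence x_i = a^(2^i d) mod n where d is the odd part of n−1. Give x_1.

27010

n − 1 = 46568 = 2^3 · 5821, so s = 3 and d = 5821.
x_0 = 7^5821 mod 46569 = 31870.
x_1 = 31870^2 mod 46569 = 27010.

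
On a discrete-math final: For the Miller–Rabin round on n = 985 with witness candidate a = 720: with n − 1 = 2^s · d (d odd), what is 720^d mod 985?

660

n − 1 = 984 = 2^3 · 123, so s = 3 and d = 123.
By repeated squaring, 720^123 ≡ 660 (mod 985).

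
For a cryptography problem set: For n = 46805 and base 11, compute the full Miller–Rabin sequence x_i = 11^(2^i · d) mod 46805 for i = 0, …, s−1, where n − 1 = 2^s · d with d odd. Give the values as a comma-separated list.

30536, 44891

n − 1 = 46804 = 2^2 · 11701, so s = 2 and d = 11701.
x_0 = 11^11701 mod 46805 = 30536.
x_1 = 30536^2 mod 46805 = 44891.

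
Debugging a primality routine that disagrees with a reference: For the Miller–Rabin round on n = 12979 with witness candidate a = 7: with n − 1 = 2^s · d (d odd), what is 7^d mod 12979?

n − 1 = 12978 = 2^1 · 6489, so s = 1 and d = 6489.
7^6489 mod 12979 = 12978.

12978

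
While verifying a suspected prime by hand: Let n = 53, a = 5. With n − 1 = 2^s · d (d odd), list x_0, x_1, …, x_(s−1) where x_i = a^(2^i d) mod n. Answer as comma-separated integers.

n − 1 = 52 = 2^2 · 13, so s = 2 and d = 13.
x_0 = 5^13 mod 53 = 23.
x_1 = 23^2 mod 53 = 52.

23, 52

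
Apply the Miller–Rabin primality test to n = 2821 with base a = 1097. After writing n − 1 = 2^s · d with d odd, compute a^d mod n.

1084

n − 1 = 2820 = 2^2 · 705, so s = 2 and d = 705.
Repeated squaring mod 2821: 1097^1 ≡ 1097, 1097^2 ≡ 1663, 1097^4 ≡ 989, 1097^8 ≡ 2055, 1097^16 ≡ 2809, 1097^32 ≡ 144, 1097^64 ≡ 989, 1097^128 ≡ 2055, 1097^256 ≡ 2809, 1097^512 ≡ 144.
705 = 512 + 128 + 64 + 1, so 1097^705 ≡ 144·2055·989·1097 ≡ 1084 (mod 2821).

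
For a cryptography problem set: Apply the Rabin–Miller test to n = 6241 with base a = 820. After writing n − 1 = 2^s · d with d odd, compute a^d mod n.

n − 1 = 6240 = 2^5 · 195, so s = 5 and d = 195.
By repeated squaring, 820^195 ≡ 1895 (mod 6241).

1895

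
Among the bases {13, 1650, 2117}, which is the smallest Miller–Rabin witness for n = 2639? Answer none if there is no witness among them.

13

n − 1 = 2638 = 2^1 · 1319, so s = 1 and d = 1319.
Base 13: x_0 = 13^1319 mod 2639 = 2197. x_0 ∉ {1, 2638} and s = 1, so 13 is a Miller–Rabin witness and 2639 is composite.
Base 1650: x_0 = 1650^1319 mod 2639 = 1858. x_0 ∉ {1, 2638} and s = 1, so 1650 is a Miller–Rabin witness and 2639 is composite.
Base 2117: x_0 = 2117^1319 mod 2639 = 1566. x_0 ∉ {1, 2638} and s = 1, so 2117 is a Miller–Rabin witness and 2639 is composite.
The smallest witness among the given bases is 13.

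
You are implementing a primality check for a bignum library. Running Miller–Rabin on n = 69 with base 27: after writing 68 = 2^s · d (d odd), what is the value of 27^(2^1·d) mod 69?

27

n − 1 = 68 = 2^2 · 17, so s = 2 and d = 17.
Repeated squaring mod 69: 27^1 ≡ 27, 27^2 ≡ 39, 27^4 ≡ 3, 27^8 ≡ 9, 27^16 ≡ 12.
17 = 16 + 1, so 27^17 ≡ 12·27 ≡ 48 (mod 69).
x_0 = 48.
x_1 = 48^2 mod 69 = 27.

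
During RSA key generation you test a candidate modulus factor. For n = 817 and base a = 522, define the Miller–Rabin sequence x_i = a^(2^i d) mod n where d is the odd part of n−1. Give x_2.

n − 1 = 816 = 2^4 · 51, so s = 4 and d = 51.
x_0 = 522^51 mod 817 = 87.
x_1 = 87^2 mod 817 = 216.
x_2 = 216^2 mod 817 = 87.

87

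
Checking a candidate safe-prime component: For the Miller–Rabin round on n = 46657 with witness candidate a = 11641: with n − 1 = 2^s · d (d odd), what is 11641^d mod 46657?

32011

n − 1 = 46656 = 2^6 · 729, so s = 6 and d = 729.
11641^729 mod 46657 = 32011.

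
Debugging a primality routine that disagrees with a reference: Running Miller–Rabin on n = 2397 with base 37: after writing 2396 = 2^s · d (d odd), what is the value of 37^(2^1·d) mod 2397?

n − 1 = 2396 = 2^2 · 599, so s = 2 and d = 599.
x_0 = 37^599 mod 2397 = 742.
x_1 = 742^2 mod 2397 = 1651.

1651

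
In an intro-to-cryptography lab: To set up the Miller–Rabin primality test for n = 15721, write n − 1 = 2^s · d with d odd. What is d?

1965

Halving: 15720 → 7860 → 3930 → 1965; 1965 is odd.
So 15720 = 2^3 · 1965.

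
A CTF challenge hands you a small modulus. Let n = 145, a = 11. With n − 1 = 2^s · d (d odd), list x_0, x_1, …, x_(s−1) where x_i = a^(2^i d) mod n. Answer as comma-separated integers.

n − 1 = 144 = 2^4 · 9, so s = 4 and d = 9.
x_0 = 11^9 mod 145 = 31.
x_1 = 31^2 mod 145 = 91.
x_2 = 91^2 mod 145 = 16.
x_3 = 16^2 mod 145 = 111.

31, 91, 16, 111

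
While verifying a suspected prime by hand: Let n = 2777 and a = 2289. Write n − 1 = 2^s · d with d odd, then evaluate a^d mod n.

n − 1 = 2776 = 2^3 · 347, so s = 3 and d = 347.
Repeated squaring mod 2777: 2289^1 ≡ 2289, 2289^2 ≡ 2099, 2289^4 ≡ 1479, 2289^8 ≡ 1942, 2289^16 ≡ 198, 2289^32 ≡ 326, 2289^64 ≡ 750, 2289^128 ≡ 1546, 2289^256 ≡ 1896.
347 = 256 + 64 + 16 + 8 + 2 + 1, so 2289^347 ≡ 1896·750·198·1942·2099·2289 ≡ 1872 (mod 2777).

1872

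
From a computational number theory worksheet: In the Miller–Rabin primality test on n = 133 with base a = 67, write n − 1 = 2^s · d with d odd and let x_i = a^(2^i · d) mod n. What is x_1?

64

n − 1 = 132 = 2^2 · 33, so s = 2 and d = 33.
By repeated squaring, 67^33 ≡ 8 (mod 133).
x_0 = 8.
x_1 = 8^2 mod 133 = 64.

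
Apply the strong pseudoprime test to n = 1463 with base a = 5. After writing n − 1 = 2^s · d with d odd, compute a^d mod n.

500

n − 1 = 1462 = 2^1 · 731, so s = 1 and d = 731.
5^731 mod 1463 = 500.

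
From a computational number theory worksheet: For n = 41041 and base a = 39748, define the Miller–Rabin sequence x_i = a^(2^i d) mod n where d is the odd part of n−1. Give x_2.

24025

n − 1 = 41040 = 2^4 · 2565, so s = 4 and d = 2565.
x_0 = 39748^2565 mod 41041 = 25488.
x_1 = 25488^2 mod 41041 = 155.
x_2 = 155^2 mod 41041 = 24025.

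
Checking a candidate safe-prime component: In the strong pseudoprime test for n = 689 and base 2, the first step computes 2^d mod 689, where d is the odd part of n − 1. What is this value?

n − 1 = 688 = 2^4 · 43, so s = 4 and d = 43.
2^43 mod 689 = 50.

50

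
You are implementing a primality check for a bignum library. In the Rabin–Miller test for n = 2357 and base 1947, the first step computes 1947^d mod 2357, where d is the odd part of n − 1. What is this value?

n − 1 = 2356 = 2^2 · 589, so s = 2 and d = 589.
1947^589 mod 2357 = 1.

1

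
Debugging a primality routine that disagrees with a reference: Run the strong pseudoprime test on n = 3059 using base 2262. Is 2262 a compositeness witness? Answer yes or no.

no

n − 1 = 3058 = 2^1 · 1529, so s = 1 and d = 1529.
x_0 = 2262^1529 mod 3059 = 1.
x_0 = 1, so 2262 is not a witness.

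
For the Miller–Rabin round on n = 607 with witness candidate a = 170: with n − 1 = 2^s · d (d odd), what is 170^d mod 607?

1

n − 1 = 606 = 2^1 · 303, so s = 1 and d = 303.
170^303 mod 607 = 1.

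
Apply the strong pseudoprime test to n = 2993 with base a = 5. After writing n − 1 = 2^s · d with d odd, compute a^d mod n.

n − 1 = 2992 = 2^4 · 187, so s = 4 and d = 187.
5^187 mod 2993 = 2029.

2029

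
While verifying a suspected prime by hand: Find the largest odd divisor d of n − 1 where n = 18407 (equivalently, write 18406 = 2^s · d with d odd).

Halving: 18406 → 9203; 9203 is odd.
So 18406 = 2^1 · 9203.

9203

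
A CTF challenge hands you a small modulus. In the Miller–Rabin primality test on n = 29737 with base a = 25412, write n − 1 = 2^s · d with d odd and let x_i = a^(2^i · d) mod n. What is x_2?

15740

n − 1 = 29736 = 2^3 · 3717, so s = 3 and d = 3717.
x_0 = 25412^3717 mod 29737 = 12349.
x_1 = 12349^2 mod 29737 = 6465.
x_2 = 6465^2 mod 29737 = 15740.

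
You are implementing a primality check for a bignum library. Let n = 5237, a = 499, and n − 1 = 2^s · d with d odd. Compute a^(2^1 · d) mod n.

n − 1 = 5236 = 2^2 · 1309, so s = 2 and d = 1309.
x_0 = 499^1309 mod 5237 = 1.
x_1 = 1^2 mod 5237 = 1.

1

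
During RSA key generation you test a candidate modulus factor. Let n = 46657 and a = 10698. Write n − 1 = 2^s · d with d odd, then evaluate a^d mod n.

26350

n − 1 = 46656 = 2^6 · 729, so s = 6 and d = 729.
Repeated squaring mod 46657: 10698^1 ≡ 10698, 10698^2 ≡ 44240, 10698^4 ≡ 9764, 10698^8 ≡ 15445, 10698^16 ≡ 37441, 10698^32 ≡ 18916, 10698^64 ≡ 2523, 10698^128 ≡ 20177, 10698^256 ≡ 29004, 10698^512 ≡ 6306.
729 = 512 + 128 + 64 + 16 + 8 + 1, so 10698^729 ≡ 6306·20177·2523·37441·15445·10698 ≡ 26350 (mod 46657).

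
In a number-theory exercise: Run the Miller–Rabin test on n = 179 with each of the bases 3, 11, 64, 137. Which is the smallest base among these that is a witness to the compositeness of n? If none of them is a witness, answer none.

n − 1 = 178 = 2^1 · 89, so s = 1 and d = 89.
Base 3: x_0 = 3^89 mod 179 = 1. x_0 = 1, so 3 is not a witness.
Base 11: x_0 = 11^89 mod 179 = 178. x_0 = 178 ≡ −1, so 11 is not a witness.
Base 64: x_0 = 64^89 mod 179 = 1. x_0 = 1, so 64 is not a witness.
Base 137: x_0 = 137^89 mod 179 = 178. x_0 = 178 ≡ −1, so 137 is not a witness.
No listed base is a witness for 179.

none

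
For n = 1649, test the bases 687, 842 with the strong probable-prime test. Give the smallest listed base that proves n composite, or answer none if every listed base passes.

n − 1 = 1648 = 2^4 · 103, so s = 4 and d = 103.
Base 687: x_0 = 687^103 mod 1649 = 12. x_0 is neither 1 nor 1648, so continue squaring. x_1 = 12^2 mod 1649 = 144. x_2 = 144^2 mod 1649 = 948. x_3 = 948^2 mod 1649 = 1648. x_3 ≡ −1, so 687 is not a witness.
Base 842: x_0 = 842^103 mod 1649 = 580. x_0 is neither 1 nor 1648, so continue squaring. x_1 = 580^2 mod 1649 = 4. x_2 = 4^2 mod 1649 = 16. x_3 = 16^2 mod 1649 = 256. Reached i = s−1 = 3 without hitting −1: 842 is a Miller–Rabin witness and 1649 is composite.
The smallest witness among the given bases is 842.

842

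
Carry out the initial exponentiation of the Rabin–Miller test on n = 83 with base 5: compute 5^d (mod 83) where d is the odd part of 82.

n − 1 = 82 = 2^1 · 41, so s = 1 and d = 41.
Repeated squaring mod 83: 5^1 ≡ 5, 5^2 ≡ 25, 5^4 ≡ 44, 5^8 ≡ 27, 5^16 ≡ 65, 5^32 ≡ 75.
41 = 32 + 8 + 1, so 5^41 ≡ 75·27·5 ≡ 82 (mod 83).

82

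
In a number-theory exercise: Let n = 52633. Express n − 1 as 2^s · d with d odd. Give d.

6579

Halving: 52632 → 26316 → 13158 → 6579; 6579 is odd.
So 52632 = 2^3 · 6579.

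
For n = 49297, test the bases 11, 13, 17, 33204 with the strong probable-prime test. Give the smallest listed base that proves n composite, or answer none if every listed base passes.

n − 1 = 49296 = 2^4 · 3081, so s = 4 and d = 3081.
Base 11: x_0 = 11^3081 mod 49297 = 26300. x_0 is neither 1 nor 49296, so continue squaring. x_1 = 26300^2 mod 49297 = 3793. x_2 = 3793^2 mod 49297 = 41422. x_3 = 41422^2 mod 49297 = 49296. x_3 ≡ −1, so 11 is not a witness.
Base 13: x_0 = 13^3081 mod 49297 = 4107. x_0 is neither 1 nor 49296, so continue squaring. x_1 = 4107^2 mod 49297 = 7875. x_2 = 7875^2 mod 49297 = 49296. x_2 ≡ −1, so 13 is not a witness.
Base 17: x_0 = 17^3081 mod 49297 = 21228. x_0 is neither 1 nor 49296, so continue squaring. x_1 = 21228^2 mod 49297 = 4107. x_2 = 4107^2 mod 49297 = 7875. x_3 = 7875^2 mod 49297 = 49296. x_3 ≡ −1, so 17 is not a witness.
Base 33204: x_0 = 33204^3081 mod 49297 = 26300. x_0 is neither 1 nor 49296, so continue squaring. x_1 = 26300^2 mod 49297 = 3793. x_2 = 3793^2 mod 49297 = 41422. x_3 = 41422^2 mod 49297 = 49296. x_3 ≡ −1, so 33204 is not a witness.
No listed base is a witness for 49297.

none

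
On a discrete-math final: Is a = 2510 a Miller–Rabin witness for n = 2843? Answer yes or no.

no

n − 1 = 2842 = 2^1 · 1421, so s = 1 and d = 1421.
x_0 = 2510^1421 mod 2843 = 1.
x_0 = 1, so 2510 is not a witness.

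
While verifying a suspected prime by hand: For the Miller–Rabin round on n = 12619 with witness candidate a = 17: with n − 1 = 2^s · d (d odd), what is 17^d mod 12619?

n − 1 = 12618 = 2^1 · 6309, so s = 1 and d = 6309.
Repeated squaring mod 12619: 17^1 ≡ 17, 17^2 ≡ 289, 17^4 ≡ 7807, 17^8 ≡ 12098, 17^16 ≡ 6442, 17^32 ≡ 8092, 17^64 ≡ 473, 17^128 ≡ 9206, 17^256 ≡ 1232, 17^512 ≡ 3544, 17^1024 ≡ 4031, 17^2048 ≡ 8308, 17^4096 ≡ 9553.
6309 = 4096 + 2048 + 128 + 32 + 4 + 1, so 17^6309 ≡ 9553·8308·9206·8092·7807·17 ≡ 12618 (mod 12619).

12618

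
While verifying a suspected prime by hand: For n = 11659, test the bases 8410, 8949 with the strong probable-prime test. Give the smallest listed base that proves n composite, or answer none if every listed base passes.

n − 1 = 11658 = 2^1 · 5829, so s = 1 and d = 5829.
Base 8410: x_0 = 8410^5829 mod 11659 = 4181. x_0 ∉ {1, 11658} and s = 1, so 8410 is a Miller–Rabin witness and 11659 is composite.
Base 8949: x_0 = 8949^5829 mod 11659 = 6655. x_0 ∉ {1, 11658} and s = 1, so 8949 is a Miller–Rabin witness and 11659 is composite.
The smallest witness among the given bases is 8410.

8410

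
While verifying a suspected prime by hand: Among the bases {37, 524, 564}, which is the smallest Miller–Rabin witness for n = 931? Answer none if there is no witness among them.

n − 1 = 930 = 2^1 · 465, so s = 1 and d = 465.
Base 37: x_0 = 37^465 mod 931 = 379. x_0 ∉ {1, 930} and s = 1, so 37 is a Miller–Rabin witness and 931 is composite.
Base 524: x_0 = 524^465 mod 931 = 153. x_0 ∉ {1, 930} and s = 1, so 524 is a Miller–Rabin witness and 931 is composite.
Base 564: x_0 = 564^465 mod 931 = 141. x_0 ∉ {1, 930} and s = 1, so 564 is a Miller–Rabin witness and 931 is composite.
The smallest witness among the given bases is 37.

37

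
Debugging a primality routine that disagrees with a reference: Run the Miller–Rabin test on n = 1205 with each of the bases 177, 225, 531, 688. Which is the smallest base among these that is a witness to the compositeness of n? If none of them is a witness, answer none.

n − 1 = 1204 = 2^2 · 301, so s = 2 and d = 301.
Base 177: x_0 = 177^301 mod 1205 = 177. x_0 is neither 1 nor 1204, so continue squaring. x_1 = 177^2 mod 1205 = 1204. x_1 ≡ −1, so 177 is not a witness.
Base 225: x_0 = 225^301 mod 1205 = 225. x_0 is neither 1 nor 1204, so continue squaring. x_1 = 225^2 mod 1205 = 15. Reached i = s−1 = 1 without hitting −1: 225 is a Miller–Rabin witness and 1205 is composite.
Base 531: x_0 = 531^301 mod 1205 = 1156. x_0 is neither 1 nor 1204, so continue squaring. x_1 = 1156^2 mod 1205 = 1196. Reached i = s−1 = 1 without hitting −1: 531 is a Miller–Rabin witness and 1205 is composite.
Base 688: x_0 = 688^301 mod 1205 = 893. x_0 is neither 1 nor 1204, so continue squaring. x_1 = 893^2 mod 1205 = 944. Reached i = s−1 = 1 without hitting −1: 688 is a Miller–Rabin witness and 1205 is composite.
The smallest witness among the given bases is 225.

225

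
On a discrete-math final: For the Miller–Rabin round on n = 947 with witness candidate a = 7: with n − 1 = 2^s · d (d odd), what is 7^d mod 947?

n − 1 = 946 = 2^1 · 473, so s = 1 and d = 473.
Repeated squaring mod 947: 7^1 ≡ 7, 7^2 ≡ 49, 7^4 ≡ 507, 7^8 ≡ 412, 7^16 ≡ 231, 7^32 ≡ 329, 7^64 ≡ 283, 7^128 ≡ 541, 7^256 ≡ 58.
473 = 256 + 128 + 64 + 16 + 8 + 1, so 7^473 ≡ 58·541·283·231·412·7 ≡ 946 (mod 947).

946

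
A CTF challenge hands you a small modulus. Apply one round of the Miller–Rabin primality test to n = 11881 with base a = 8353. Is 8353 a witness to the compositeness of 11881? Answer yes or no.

n − 1 = 11880 = 2^3 · 1485, so s = 3 and d = 1485.
Repeated squaring mod 11881: 8353^1 ≡ 8353, 8353^2 ≡ 7377, 8353^4 ≡ 5149, 8353^8 ≡ 5690, 8353^16 ≡ 375, 8353^32 ≡ 9934, 8353^64 ≡ 770, 8353^128 ≡ 10731, 8353^256 ≡ 3709, 8353^512 ≡ 10364, 8353^1024 ≡ 8256.
1485 = 1024 + 256 + 128 + 64 + 8 + 4 + 1, so 8353^1485 ≡ 8256·3709·10731·770·5690·5149·8353 ≡ 3237 (mod 11881).
x_0 = 8353^1485 mod 11881 = 3237.
x_0 is neither 1 nor 11880, so continue squaring.
x_1 = 3237^2 mod 11881 = 11008.
x_2 = 11008^2 mod 11881 = 1745.
Reached i = s−1 = 2 without hitting −1: 8353 is a Miller–Rabin witness and 11881 is composite.

yes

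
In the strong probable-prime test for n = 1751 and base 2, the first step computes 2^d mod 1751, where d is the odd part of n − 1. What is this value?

n − 1 = 1750 = 2^1 · 875, so s = 1 and d = 875.
2^875 mod 1751 = 977.

977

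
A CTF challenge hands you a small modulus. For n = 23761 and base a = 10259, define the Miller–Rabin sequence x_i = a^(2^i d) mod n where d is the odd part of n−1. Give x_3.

n − 1 = 23760 = 2^4 · 1485, so s = 4 and d = 1485.
Repeated squaring mod 23761: 10259^1 ≡ 10259, 10259^2 ≡ 9612, 10259^4 ≡ 7776, 10259^8 ≡ 18192, 10259^16 ≡ 5656, 10259^32 ≡ 8030, 10259^64 ≡ 17307, 10259^128 ≡ 1083, 10259^256 ≡ 8600, 10259^512 ≡ 15768, 10259^1024 ≡ 18481.
1485 = 1024 + 256 + 128 + 64 + 8 + 4 + 1, so 10259^1485 ≡ 18481·8600·1083·17307·18192·7776·10259 ≡ 16460 (mod 23761).
x_0 = 16460.
x_1 = 16460^2 mod 23761 = 8678.
x_2 = 8678^2 mod 23761 = 9075.
x_3 = 9075^2 mod 23761 = 23760.

23760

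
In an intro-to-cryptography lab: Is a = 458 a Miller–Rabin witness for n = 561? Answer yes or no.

no

n − 1 = 560 = 2^4 · 35, so s = 4 and d = 35.
x_0 = 458^35 mod 561 = 560.
x_0 = 560 ≡ −1, so 458 is not a witness.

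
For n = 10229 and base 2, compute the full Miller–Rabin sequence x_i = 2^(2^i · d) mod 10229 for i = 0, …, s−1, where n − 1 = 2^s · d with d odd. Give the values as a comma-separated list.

n − 1 = 10228 = 2^2 · 2557, so s = 2 and d = 2557.
x_0 = 2^2557 mod 10229 = 300.
x_1 = 300^2 mod 10229 = 8168.

300, 8168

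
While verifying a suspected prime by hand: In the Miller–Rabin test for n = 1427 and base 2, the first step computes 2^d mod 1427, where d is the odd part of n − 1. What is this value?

n − 1 = 1426 = 2^1 · 713, so s = 1 and d = 713.
By repeated squaring, 2^713 ≡ 1426 (mod 1427).

1426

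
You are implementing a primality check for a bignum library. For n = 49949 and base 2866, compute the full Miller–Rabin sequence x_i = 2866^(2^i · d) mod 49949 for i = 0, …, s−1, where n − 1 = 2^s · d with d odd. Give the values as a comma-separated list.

32163, 14779

n − 1 = 49948 = 2^2 · 12487, so s = 2 and d = 12487.
x_0 = 2866^12487 mod 49949 = 32163.
x_1 = 32163^2 mod 49949 = 14779.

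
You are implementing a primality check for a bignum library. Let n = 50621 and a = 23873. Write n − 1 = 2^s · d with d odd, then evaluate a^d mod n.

n − 1 = 50620 = 2^2 · 12655, so s = 2 and d = 12655.
By repeated squaring, 23873^12655 ≡ 25657 (mod 50621).

25657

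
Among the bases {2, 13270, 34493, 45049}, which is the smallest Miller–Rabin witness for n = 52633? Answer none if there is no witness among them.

none

n − 1 = 52632 = 2^3 · 6579, so s = 3 and d = 6579.
Base 2: x_0 = 2^6579 mod 52633 = 1. x_0 = 1, so 2 is not a witness.
Base 13270: x_0 = 13270^6579 mod 52633 = 52632. x_0 = 52632 ≡ −1, so 13270 is not a witness.
Base 34493: x_0 = 34493^6579 mod 52633 = 1. x_0 = 1, so 34493 is not a witness.
Base 45049: x_0 = 45049^6579 mod 52633 = 1. x_0 = 1, so 45049 is not a witness.
No listed base is a witness for 52633.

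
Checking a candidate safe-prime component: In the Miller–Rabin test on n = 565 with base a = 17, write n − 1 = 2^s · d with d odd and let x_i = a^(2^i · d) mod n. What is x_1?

389

n − 1 = 564 = 2^2 · 141, so s = 2 and d = 141.
Repeated squaring mod 565: 17^1 ≡ 17, 17^2 ≡ 289, 17^4 ≡ 466, 17^8 ≡ 196, 17^16 ≡ 561, 17^32 ≡ 16, 17^64 ≡ 256, 17^128 ≡ 561.
141 = 128 + 8 + 4 + 1, so 17^141 ≡ 561·196·466·17 ≡ 197 (mod 565).
x_0 = 197.
x_1 = 197^2 mod 565 = 389.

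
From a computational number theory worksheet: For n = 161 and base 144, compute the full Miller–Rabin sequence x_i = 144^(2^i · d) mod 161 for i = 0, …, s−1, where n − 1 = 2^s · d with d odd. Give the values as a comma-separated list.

n − 1 = 160 = 2^5 · 5, so s = 5 and d = 5.
x_0 = 144^5 mod 161 = 2.
x_1 = 2^2 mod 161 = 4.
x_2 = 4^2 mod 161 = 16.
x_3 = 16^2 mod 161 = 95.
x_4 = 95^2 mod 161 = 9.

2, 4, 16, 95, 9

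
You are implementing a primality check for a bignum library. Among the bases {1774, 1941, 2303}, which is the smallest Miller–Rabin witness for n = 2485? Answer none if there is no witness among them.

1941

n − 1 = 2484 = 2^2 · 621, so s = 2 and d = 621.
Base 1774: x_0 = 1774^621 mod 2485 = 2484. x_0 = 2484 ≡ −1, so 1774 is not a witness.
Base 1941: x_0 = 1941^621 mod 2485 = 1436. x_0 is neither 1 nor 2484, so continue squaring. x_1 = 1436^2 mod 2485 = 2031. Reached i = s−1 = 1 without hitting −1: 1941 is a Miller–Rabin witness and 2485 is composite.
Base 2303: x_0 = 2303^621 mod 2485 = 2128. x_0 is neither 1 nor 2484, so continue squaring. x_1 = 2128^2 mod 2485 = 714. Reached i = s−1 = 1 without hitting −1: 2303 is a Miller–Rabin witness and 2485 is composite.
The smallest witness among the given bases is 1941.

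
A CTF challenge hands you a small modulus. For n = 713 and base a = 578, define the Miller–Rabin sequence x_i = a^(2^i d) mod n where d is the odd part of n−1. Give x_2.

472

n − 1 = 712 = 2^3 · 89, so s = 3 and d = 89.
x_0 = 578^89 mod 713 = 417.
x_1 = 417^2 mod 713 = 630.
x_2 = 630^2 mod 713 = 472.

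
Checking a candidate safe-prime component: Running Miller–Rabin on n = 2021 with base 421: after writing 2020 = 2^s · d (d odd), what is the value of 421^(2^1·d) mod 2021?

n − 1 = 2020 = 2^2 · 505, so s = 2 and d = 505.
x_0 = 421^505 mod 2021 = 1668.
x_1 = 1668^2 mod 2021 = 1328.

1328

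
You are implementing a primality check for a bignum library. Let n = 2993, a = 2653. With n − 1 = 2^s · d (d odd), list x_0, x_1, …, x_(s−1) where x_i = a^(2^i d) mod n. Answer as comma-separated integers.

n − 1 = 2992 = 2^4 · 187, so s = 4 and d = 187.
x_0 = 2653^187 mod 2993 = 1539.
x_1 = 1539^2 mod 2993 = 1058.
x_2 = 1058^2 mod 2993 = 2975.
x_3 = 2975^2 mod 2993 = 324.

1539, 1058, 2975, 324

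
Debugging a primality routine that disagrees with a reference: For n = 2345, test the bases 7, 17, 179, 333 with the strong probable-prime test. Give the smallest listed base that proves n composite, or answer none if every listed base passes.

7

n − 1 = 2344 = 2^3 · 293, so s = 3 and d = 293.
Base 7: x_0 = 7^293 mod 2345 = 1267. x_0 is neither 1 nor 2344, so continue squaring. x_1 = 1267^2 mod 2345 = 1309. x_2 = 1309^2 mod 2345 = 1631. Reached i = s−1 = 2 without hitting −1: 7 is a Miller–Rabin witness and 2345 is composite.
Base 17: x_0 = 17^293 mod 2345 = 1797. x_0 is neither 1 nor 2344, so continue squaring. x_1 = 1797^2 mod 2345 = 144. x_2 = 144^2 mod 2345 = 1976. Reached i = s−1 = 2 without hitting −1: 17 is a Miller–Rabin witness and 2345 is composite.
Base 179: x_0 = 179^293 mod 2345 = 254. x_0 is neither 1 nor 2344, so continue squaring. x_1 = 254^2 mod 2345 = 1201. x_2 = 1201^2 mod 2345 = 226. Reached i = s−1 = 2 without hitting −1: 179 is a Miller–Rabin witness and 2345 is composite.
Base 333: x_0 = 333^293 mod 2345 = 758. x_0 is neither 1 nor 2344, so continue squaring. x_1 = 758^2 mod 2345 = 39. x_2 = 39^2 mod 2345 = 1521. Reached i = s−1 = 2 without hitting −1: 333 is a Miller–Rabin witness and 2345 is composite.
The smallest witness among the given bases is 7.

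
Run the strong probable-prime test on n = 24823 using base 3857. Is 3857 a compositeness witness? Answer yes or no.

n − 1 = 24822 = 2^1 · 12411, so s = 1 and d = 12411.
Repeated squaring mod 24823: 3857^1 ≡ 3857, 3857^2 ≡ 7472, 3857^4 ≡ 3857, 3857^8 ≡ 7472, 3857^16 ≡ 3857, 3857^32 ≡ 7472, 3857^64 ≡ 3857, 3857^128 ≡ 7472, 3857^256 ≡ 3857, 3857^512 ≡ 7472, 3857^1024 ≡ 3857, 3857^2048 ≡ 7472, 3857^4096 ≡ 3857, 3857^8192 ≡ 7472.
12411 = 8192 + 4096 + 64 + 32 + 16 + 8 + 2 + 1, so 3857^12411 ≡ 7472·3857·3857·7472·3857·7472·7472·3857 ≡ 1 (mod 24823).
x_0 = 3857^12411 mod 24823 = 1.
x_0 = 1, so 3857 is not a witness.

no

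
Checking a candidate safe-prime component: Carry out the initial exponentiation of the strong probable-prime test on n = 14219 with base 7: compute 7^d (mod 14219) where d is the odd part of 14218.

n − 1 = 14218 = 2^1 · 7109, so s = 1 and d = 7109.
By repeated squaring, 7^7109 ≡ 2991 (mod 14219).

2991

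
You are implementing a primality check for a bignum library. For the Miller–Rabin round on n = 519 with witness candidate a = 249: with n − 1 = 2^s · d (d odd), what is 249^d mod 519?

270

n − 1 = 518 = 2^1 · 259, so s = 1 and d = 259.
249^259 mod 519 = 270.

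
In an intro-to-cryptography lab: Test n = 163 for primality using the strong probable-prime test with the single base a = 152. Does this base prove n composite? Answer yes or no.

n − 1 = 162 = 2^1 · 81, so s = 1 and d = 81.
x_0 = 152^81 mod 163 = 1.
x_0 = 1, so 152 is not a witness.

no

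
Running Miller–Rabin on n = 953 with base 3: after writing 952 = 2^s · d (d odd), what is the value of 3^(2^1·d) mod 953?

511

n − 1 = 952 = 2^3 · 119, so s = 3 and d = 119.
x_0 = 3^119 mod 953 = 797.
x_1 = 797^2 mod 953 = 511.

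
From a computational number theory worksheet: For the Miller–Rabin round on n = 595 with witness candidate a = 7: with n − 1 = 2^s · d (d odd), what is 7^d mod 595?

n − 1 = 594 = 2^1 · 297, so s = 1 and d = 297.
7^297 mod 595 = 112.

112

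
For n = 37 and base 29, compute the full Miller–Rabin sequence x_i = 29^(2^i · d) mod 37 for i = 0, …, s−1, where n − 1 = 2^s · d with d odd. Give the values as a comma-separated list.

n − 1 = 36 = 2^2 · 9, so s = 2 and d = 9.
x_0 = 29^9 mod 37 = 31.
x_1 = 31^2 mod 37 = 36.

31, 36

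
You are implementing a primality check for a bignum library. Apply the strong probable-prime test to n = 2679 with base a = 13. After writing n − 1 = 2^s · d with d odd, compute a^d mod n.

n − 1 = 2678 = 2^1 · 1339, so s = 1 and d = 1339.
13^1339 mod 2679 = 181.

181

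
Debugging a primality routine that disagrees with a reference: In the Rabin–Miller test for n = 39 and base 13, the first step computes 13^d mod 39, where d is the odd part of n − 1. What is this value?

13

n − 1 = 38 = 2^1 · 19, so s = 1 and d = 19.
Repeated squaring mod 39: 13^1 ≡ 13, 13^2 ≡ 13, 13^4 ≡ 13, 13^8 ≡ 13, 13^16 ≡ 13.
19 = 16 + 2 + 1, so 13^19 ≡ 13·13·13 ≡ 13 (mod 39).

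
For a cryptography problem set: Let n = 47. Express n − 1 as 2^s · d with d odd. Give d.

Halving: 46 → 23; 23 is odd.
So 46 = 2^1 · 23.

23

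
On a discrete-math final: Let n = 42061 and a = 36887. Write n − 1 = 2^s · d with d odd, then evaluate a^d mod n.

42060

n − 1 = 42060 = 2^2 · 10515, so s = 2 and d = 10515.
36887^10515 mod 42061 = 42060.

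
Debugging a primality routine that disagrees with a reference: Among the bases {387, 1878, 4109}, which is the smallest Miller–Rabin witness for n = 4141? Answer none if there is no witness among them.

none

n − 1 = 4140 = 2^2 · 1035, so s = 2 and d = 1035.
Base 387: x_0 = 387^1035 mod 4141 = 1. x_0 = 1, so 387 is not a witness.
Base 1878: x_0 = 1878^1035 mod 4141 = 2838. x_0 is neither 1 nor 4140, so continue squaring. x_1 = 2838^2 mod 4141 = 4140. x_1 ≡ −1, so 1878 is not a witness.
Base 4109: x_0 = 4109^1035 mod 4141 = 4050. x_0 is neither 1 nor 4140, so continue squaring. x_1 = 4050^2 mod 4141 = 4140. x_1 ≡ −1, so 4109 is not a witness.
No listed base is a witness for 4141.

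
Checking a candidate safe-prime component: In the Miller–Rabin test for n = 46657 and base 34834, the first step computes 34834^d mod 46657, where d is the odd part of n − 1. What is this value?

30272

n − 1 = 46656 = 2^6 · 729, so s = 6 and d = 729.
34834^729 mod 46657 = 30272.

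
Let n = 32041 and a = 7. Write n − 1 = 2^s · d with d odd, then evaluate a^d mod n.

3937

n − 1 = 32040 = 2^3 · 4005, so s = 3 and d = 4005.
7^4005 mod 32041 = 3937.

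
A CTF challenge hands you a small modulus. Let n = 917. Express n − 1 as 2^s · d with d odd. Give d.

229

Halving: 916 → 458 → 229; 229 is odd.
So 916 = 2^2 · 229.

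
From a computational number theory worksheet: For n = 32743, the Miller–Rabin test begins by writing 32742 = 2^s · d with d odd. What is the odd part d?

Halving: 32742 → 16371; 16371 is odd.
So 32742 = 2^1 · 16371.

16371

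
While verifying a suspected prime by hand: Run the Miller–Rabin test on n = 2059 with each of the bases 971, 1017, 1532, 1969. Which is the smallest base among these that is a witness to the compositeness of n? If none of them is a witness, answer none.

n − 1 = 2058 = 2^1 · 1029, so s = 1 and d = 1029.
Base 971: x_0 = 971^1029 mod 2059 = 1989. x_0 ∉ {1, 2058} and s = 1, so 971 is a Miller–Rabin witness and 2059 is composite.
Base 1017: x_0 = 1017^1029 mod 2059 = 1206. x_0 ∉ {1, 2058} and s = 1, so 1017 is a Miller–Rabin witness and 2059 is composite.
Base 1532: x_0 = 1532^1029 mod 2059 = 1277. x_0 ∉ {1, 2058} and s = 1, so 1532 is a Miller–Rabin witness and 2059 is composite.
Base 1969: x_0 = 1969^1029 mod 2059 = 940. x_0 ∉ {1, 2058} and s = 1, so 1969 is a Miller–Rabin witness and 2059 is composite.
The smallest witness among the given bases is 971.

971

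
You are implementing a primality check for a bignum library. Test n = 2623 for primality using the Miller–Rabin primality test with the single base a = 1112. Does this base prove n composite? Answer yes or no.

n − 1 = 2622 = 2^1 · 1311, so s = 1 and d = 1311.
x_0 = 1112^1311 mod 2623 = 2622.
x_0 = 2622 ≡ −1, so 1112 is not a witness.

no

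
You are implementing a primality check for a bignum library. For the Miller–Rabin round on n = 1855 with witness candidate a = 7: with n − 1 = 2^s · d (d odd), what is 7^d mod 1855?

n − 1 = 1854 = 2^1 · 927, so s = 1 and d = 927.
7^927 mod 1855 = 938.

938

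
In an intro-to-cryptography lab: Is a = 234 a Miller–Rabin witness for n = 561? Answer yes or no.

yes

n − 1 = 560 = 2^4 · 35, so s = 4 and d = 35.
Repeated squaring mod 561: 234^1 ≡ 234, 234^2 ≡ 339, 234^4 ≡ 477, 234^8 ≡ 324, 234^16 ≡ 69, 234^32 ≡ 273.
35 = 32 + 2 + 1, so 234^35 ≡ 273·339·234 ≡ 276 (mod 561).
x_0 = 234^35 mod 561 = 276.
x_0 is neither 1 nor 560, so continue squaring.
x_1 = 276^2 mod 561 = 441.
x_2 = 441^2 mod 561 = 375.
x_3 = 375^2 mod 561 = 375.
Reached i = s−1 = 3 without hitting −1: 234 is a Miller–Rabin witness and 561 is composite.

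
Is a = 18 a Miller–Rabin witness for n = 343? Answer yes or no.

no

n − 1 = 342 = 2^1 · 171, so s = 1 and d = 171.
x_0 = 18^171 mod 343 = 1.
x_0 = 1, so 18 is not a witness.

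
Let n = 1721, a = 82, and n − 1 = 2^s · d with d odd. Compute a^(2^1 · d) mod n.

n − 1 = 1720 = 2^3 · 215, so s = 3 and d = 215.
x_0 = 82^215 mod 1721 = 1720.
x_1 = 1720^2 mod 1721 = 1.

1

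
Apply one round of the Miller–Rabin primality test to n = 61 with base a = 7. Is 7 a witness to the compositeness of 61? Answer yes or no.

n − 1 = 60 = 2^2 · 15, so s = 2 and d = 15.
x_0 = 7^15 mod 61 = 11.
x_0 is neither 1 nor 60, so continue squaring.
x_1 = 11^2 mod 61 = 60.
x_1 ≡ −1, so 7 is not a witness.

no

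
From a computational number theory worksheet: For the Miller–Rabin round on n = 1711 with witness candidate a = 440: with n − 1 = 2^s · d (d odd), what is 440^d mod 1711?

n − 1 = 1710 = 2^1 · 855, so s = 1 and d = 855.
Repeated squaring mod 1711: 440^1 ≡ 440, 440^2 ≡ 257, 440^4 ≡ 1031, 440^8 ≡ 430, 440^16 ≡ 112, 440^32 ≡ 567, 440^64 ≡ 1532, 440^128 ≡ 1243, 440^256 ≡ 16, 440^512 ≡ 256.
855 = 512 + 256 + 64 + 16 + 4 + 2 + 1, so 440^855 ≡ 256·16·1532·112·1031·257·440 ≡ 556 (mod 1711).

556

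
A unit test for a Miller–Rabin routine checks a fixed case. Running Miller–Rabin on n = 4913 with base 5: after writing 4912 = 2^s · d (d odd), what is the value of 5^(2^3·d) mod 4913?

n − 1 = 4912 = 2^4 · 307, so s = 4 and d = 307.
x_0 = 5^307 mod 4913 = 839.
x_1 = 839^2 mod 4913 = 1362.
x_2 = 1362^2 mod 4913 = 2843.
x_3 = 2843^2 mod 4913 = 764.

764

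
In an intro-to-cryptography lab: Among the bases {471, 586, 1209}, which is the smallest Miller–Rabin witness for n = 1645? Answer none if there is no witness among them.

586

n − 1 = 1644 = 2^2 · 411, so s = 2 and d = 411.
Base 471: x_0 = 471^411 mod 1645 = 1. x_0 = 1, so 471 is not a witness.
Base 586: x_0 = 586^411 mod 1645 = 461. x_0 is neither 1 nor 1644, so continue squaring. x_1 = 461^2 mod 1645 = 316. Reached i = s−1 = 1 without hitting −1: 586 is a Miller–Rabin witness and 1645 is composite.
Base 1209: x_0 = 1209^411 mod 1645 = 944. x_0 is neither 1 nor 1644, so continue squaring. x_1 = 944^2 mod 1645 = 1191. Reached i = s−1 = 1 without hitting −1: 1209 is a Miller–Rabin witness and 1645 is composite.
The smallest witness among the given bases is 586.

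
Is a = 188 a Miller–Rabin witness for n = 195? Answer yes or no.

yes

n − 1 = 194 = 2^1 · 97, so s = 1 and d = 97.
Repeated squaring mod 195: 188^1 ≡ 188, 188^2 ≡ 49, 188^4 ≡ 61, 188^8 ≡ 16, 188^16 ≡ 61, 188^32 ≡ 16, 188^64 ≡ 61.
97 = 64 + 32 + 1, so 188^97 ≡ 61·16·188 ≡ 188 (mod 195).
x_0 = 188^97 mod 195 = 188.
x_0 ∉ {1, 194} and s = 1, so 188 is a Miller–Rabin witness and 195 is composite.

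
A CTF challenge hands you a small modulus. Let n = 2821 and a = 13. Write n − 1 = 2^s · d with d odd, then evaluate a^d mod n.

n − 1 = 2820 = 2^2 · 705, so s = 2 and d = 705.
13^705 mod 2821 = 650.

650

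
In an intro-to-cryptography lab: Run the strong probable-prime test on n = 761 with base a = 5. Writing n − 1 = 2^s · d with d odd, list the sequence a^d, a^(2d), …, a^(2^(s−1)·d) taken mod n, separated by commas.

n − 1 = 760 = 2^3 · 95, so s = 3 and d = 95.
x_0 = 5^95 mod 761 = 760.
x_1 = 760^2 mod 761 = 1.
x_2 = 1^2 mod 761 = 1.

760, 1, 1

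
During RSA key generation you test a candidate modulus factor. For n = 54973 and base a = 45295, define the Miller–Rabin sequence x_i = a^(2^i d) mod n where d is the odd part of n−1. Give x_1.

54972

n − 1 = 54972 = 2^2 · 13743, so s = 2 and d = 13743.
x_0 = 45295^13743 mod 54973 = 42069.
x_1 = 42069^2 mod 54973 = 54972.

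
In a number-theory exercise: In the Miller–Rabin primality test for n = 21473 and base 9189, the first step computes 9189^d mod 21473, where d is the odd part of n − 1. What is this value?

n − 1 = 21472 = 2^5 · 671, so s = 5 and d = 671.
Repeated squaring mod 21473: 9189^1 ≡ 9189, 9189^2 ≡ 5885, 9189^4 ≡ 18749, 9189^8 ≡ 11991, 9189^16 ≡ 873, 9189^32 ≡ 10574, 9189^64 ≡ 21038, 9189^128 ≡ 17441, 9189^256 ≡ 1963, 9189^512 ≡ 9702.
671 = 512 + 128 + 16 + 8 + 4 + 2 + 1, so 9189^671 ≡ 9702·17441·873·11991·18749·5885·9189 ≡ 3128 (mod 21473).

3128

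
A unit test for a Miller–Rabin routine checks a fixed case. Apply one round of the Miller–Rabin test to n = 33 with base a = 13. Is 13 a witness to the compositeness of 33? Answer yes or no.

yes

n − 1 = 32 = 2^5 · 1, so s = 5 and d = 1.
x_0 = 13^1 mod 33 = 13.
x_0 is neither 1 nor 32, so continue squaring.
x_1 = 13^2 mod 33 = 4.
x_2 = 4^2 mod 33 = 16.
x_3 = 16^2 mod 33 = 25.
x_4 = 25^2 mod 33 = 31.
Reached i = s−1 = 4 without hitting −1: 13 is a Miller–Rabin witness and 33 is composite.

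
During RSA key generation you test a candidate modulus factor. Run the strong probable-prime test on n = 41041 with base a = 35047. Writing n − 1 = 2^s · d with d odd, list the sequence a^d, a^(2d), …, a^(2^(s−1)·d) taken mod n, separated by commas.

17744, 24025, 1, 1

n − 1 = 41040 = 2^4 · 2565, so s = 4 and d = 2565.
x_0 = 35047^2565 mod 41041 = 17744.
x_1 = 17744^2 mod 41041 = 24025.
x_2 = 24025^2 mod 41041 = 1.
x_3 = 1^2 mod 41041 = 1.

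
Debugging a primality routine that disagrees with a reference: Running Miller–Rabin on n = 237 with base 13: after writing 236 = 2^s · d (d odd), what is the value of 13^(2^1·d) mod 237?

n − 1 = 236 = 2^2 · 59, so s = 2 and d = 59.
x_0 = 13^59 mod 237 = 31.
x_1 = 31^2 mod 237 = 13.

13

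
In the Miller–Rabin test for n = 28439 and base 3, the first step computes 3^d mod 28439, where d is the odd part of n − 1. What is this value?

1

n − 1 = 28438 = 2^1 · 14219, so s = 1 and d = 14219.
Repeated squaring mod 28439: 3^1 ≡ 3, 3^2 ≡ 9, 3^4 ≡ 81, 3^8 ≡ 6561, 3^16 ≡ 18514, 3^32 ≡ 21368, 3^64 ≡ 3279, 3^128 ≡ 1899, 3^256 ≡ 22887, 3^512 ≡ 25267, 3^1024 ≡ 22617, 3^2048 ≡ 24835, 3^4096 ≡ 20632, 3^8192 ≡ 4472.
14219 = 8192 + 4096 + 1024 + 512 + 256 + 128 + 8 + 2 + 1, so 3^14219 ≡ 4472·20632·22617·25267·22887·1899·6561·9·3 ≡ 1 (mod 28439).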